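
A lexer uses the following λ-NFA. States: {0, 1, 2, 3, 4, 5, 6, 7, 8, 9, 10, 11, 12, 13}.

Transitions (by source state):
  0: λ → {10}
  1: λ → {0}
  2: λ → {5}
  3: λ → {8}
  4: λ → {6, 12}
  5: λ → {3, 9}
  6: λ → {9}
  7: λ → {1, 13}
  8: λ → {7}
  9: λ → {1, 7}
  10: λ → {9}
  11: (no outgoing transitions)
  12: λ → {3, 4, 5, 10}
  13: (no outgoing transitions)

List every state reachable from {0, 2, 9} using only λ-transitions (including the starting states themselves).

Start with {0, 2, 9}.
From 0 via λ: add 10.
From 2 via λ: add 5.
From 9 via λ: add 1, 7.
From 5 via λ: add 3.
From 7 via λ: add 13.
From 3 via λ: add 8.
No new states can be added; the closed set is {0, 1, 2, 3, 5, 7, 8, 9, 10, 13}.

{0, 1, 2, 3, 5, 7, 8, 9, 10, 13}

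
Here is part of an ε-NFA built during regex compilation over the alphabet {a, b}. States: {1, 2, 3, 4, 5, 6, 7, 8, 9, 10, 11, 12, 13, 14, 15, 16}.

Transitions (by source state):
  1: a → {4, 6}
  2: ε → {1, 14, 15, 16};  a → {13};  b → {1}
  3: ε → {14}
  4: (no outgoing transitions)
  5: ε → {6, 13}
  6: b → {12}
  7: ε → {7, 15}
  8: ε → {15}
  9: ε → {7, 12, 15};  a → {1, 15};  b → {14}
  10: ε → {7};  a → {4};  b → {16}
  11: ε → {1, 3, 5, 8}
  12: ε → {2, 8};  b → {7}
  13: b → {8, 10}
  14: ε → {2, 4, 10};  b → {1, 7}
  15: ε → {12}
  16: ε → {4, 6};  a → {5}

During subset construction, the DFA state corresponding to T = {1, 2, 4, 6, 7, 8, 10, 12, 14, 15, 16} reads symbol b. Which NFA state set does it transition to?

{1, 2, 4, 6, 7, 8, 10, 12, 14, 15, 16}

2 on b → {1}.
6 on b → {12}.
10 on b → {16}.
12 on b → {7}.
14 on b → {1, 7}.
No b-transition from 1, 4, 7, 8, 15, 16.
Union after reading b: {1, 7, 12, 16}.
Now take the ε-closure:
From 7 via ε: add 15.
From 12 via ε: add 2, 8.
From 16 via ε: add 4, 6.
From 2 via ε: add 14.
From 14 via ε: add 10.
No new states can be added; the closed set is {1, 2, 4, 6, 7, 8, 10, 12, 14, 15, 16}.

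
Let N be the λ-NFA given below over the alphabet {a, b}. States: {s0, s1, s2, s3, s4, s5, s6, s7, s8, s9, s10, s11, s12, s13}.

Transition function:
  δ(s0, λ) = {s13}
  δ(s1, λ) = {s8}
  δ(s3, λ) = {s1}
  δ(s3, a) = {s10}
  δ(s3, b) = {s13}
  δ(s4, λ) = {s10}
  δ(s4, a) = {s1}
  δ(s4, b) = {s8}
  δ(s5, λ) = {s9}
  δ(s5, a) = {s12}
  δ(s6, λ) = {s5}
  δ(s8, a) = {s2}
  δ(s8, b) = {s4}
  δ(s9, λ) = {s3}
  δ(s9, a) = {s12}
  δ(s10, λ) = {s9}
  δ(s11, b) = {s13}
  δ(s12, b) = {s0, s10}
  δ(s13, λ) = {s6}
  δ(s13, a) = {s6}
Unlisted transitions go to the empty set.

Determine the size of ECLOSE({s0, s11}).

9

Start with {s0, s11}.
From s0 via λ: add s13.
From s13 via λ: add s6.
From s6 via λ: add s5.
From s5 via λ: add s9.
From s9 via λ: add s3.
From s3 via λ: add s1.
From s1 via λ: add s8.
λ-closure = {s0, s1, s3, s5, s6, s8, s9, s11, s13}, which has 9 states.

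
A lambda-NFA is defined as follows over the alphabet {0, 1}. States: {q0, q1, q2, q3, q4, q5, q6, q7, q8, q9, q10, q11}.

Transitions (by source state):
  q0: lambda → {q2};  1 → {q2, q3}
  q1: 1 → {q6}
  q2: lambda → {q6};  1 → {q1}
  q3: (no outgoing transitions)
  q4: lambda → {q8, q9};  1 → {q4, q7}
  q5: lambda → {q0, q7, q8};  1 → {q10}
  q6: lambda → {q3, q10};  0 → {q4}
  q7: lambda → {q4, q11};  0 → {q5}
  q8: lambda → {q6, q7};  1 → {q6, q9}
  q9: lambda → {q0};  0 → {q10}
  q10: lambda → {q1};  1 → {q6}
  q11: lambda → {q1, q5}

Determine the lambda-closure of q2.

Start with {q2}.
From q2 via lambda: add q6.
From q6 via lambda: add q3, q10.
From q10 via lambda: add q1.
No new states can be added; the closed set is {q1, q2, q3, q6, q10}.

{q1, q2, q3, q6, q10}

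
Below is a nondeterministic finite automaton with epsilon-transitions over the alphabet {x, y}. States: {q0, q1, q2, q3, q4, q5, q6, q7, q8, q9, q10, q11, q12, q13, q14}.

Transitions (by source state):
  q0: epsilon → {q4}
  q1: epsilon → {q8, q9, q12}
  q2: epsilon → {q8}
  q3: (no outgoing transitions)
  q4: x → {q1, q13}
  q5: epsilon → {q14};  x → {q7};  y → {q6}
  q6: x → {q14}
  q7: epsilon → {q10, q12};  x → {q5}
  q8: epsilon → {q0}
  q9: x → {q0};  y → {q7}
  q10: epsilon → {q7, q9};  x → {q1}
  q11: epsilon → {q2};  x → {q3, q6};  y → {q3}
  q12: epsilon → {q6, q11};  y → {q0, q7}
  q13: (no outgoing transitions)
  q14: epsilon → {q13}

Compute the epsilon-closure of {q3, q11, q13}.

{q0, q2, q3, q4, q8, q11, q13}

Start with {q3, q11, q13}.
From q11 via epsilon: add q2.
From q2 via epsilon: add q8.
From q8 via epsilon: add q0.
From q0 via epsilon: add q4.
No new states can be added; the closed set is {q0, q2, q3, q4, q8, q11, q13}.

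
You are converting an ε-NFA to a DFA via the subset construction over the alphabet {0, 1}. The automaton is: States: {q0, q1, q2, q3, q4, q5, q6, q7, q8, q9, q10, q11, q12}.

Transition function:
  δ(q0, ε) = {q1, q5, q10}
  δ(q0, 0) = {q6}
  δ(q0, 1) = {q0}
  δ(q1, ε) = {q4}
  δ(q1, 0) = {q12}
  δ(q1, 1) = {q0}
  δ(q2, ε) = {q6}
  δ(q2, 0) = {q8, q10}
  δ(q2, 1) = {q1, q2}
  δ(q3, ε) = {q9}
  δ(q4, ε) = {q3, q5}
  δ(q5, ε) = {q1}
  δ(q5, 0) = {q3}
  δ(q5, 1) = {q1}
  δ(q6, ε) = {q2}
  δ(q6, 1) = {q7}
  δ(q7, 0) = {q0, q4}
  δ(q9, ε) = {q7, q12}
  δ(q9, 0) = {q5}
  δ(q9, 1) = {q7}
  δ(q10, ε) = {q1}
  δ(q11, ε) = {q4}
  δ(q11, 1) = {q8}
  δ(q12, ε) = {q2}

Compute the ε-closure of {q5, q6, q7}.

Start with {q5, q6, q7}.
From q5 via ε: add q1.
From q6 via ε: add q2.
From q1 via ε: add q4.
From q4 via ε: add q3.
From q3 via ε: add q9.
From q9 via ε: add q12.
No new states can be added; the closed set is {q1, q2, q3, q4, q5, q6, q7, q9, q12}.

{q1, q2, q3, q4, q5, q6, q7, q9, q12}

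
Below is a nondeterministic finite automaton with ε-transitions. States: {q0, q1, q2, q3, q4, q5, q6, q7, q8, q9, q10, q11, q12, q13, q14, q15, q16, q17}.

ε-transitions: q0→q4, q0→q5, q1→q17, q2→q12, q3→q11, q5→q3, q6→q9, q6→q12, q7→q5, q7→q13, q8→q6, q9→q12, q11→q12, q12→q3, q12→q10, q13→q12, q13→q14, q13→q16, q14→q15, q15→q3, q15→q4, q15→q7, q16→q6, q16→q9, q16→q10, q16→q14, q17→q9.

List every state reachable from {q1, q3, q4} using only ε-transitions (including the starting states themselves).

Start with {q1, q3, q4}.
From q1 via ε: add q17.
From q3 via ε: add q11.
From q11 via ε: add q12.
From q17 via ε: add q9.
From q12 via ε: add q10.
No new states can be added; the closed set is {q1, q3, q4, q9, q10, q11, q12, q17}.

{q1, q3, q4, q9, q10, q11, q12, q17}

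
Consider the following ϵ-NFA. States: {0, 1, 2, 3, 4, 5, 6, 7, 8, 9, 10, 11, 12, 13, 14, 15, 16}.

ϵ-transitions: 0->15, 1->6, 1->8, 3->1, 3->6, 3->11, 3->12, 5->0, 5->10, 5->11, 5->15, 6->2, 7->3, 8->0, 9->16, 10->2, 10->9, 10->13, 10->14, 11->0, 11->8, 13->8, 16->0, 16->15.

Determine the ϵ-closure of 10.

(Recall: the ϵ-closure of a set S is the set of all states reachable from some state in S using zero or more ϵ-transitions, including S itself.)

{0, 2, 8, 9, 10, 13, 14, 15, 16}

Start with {10}.
From 10 via ϵ: add 2, 9, 13, 14.
From 9 via ϵ: add 16.
From 13 via ϵ: add 8.
From 8 via ϵ: add 0.
From 16 via ϵ: add 15.
No new states can be added; the closed set is {0, 2, 8, 9, 10, 13, 14, 15, 16}.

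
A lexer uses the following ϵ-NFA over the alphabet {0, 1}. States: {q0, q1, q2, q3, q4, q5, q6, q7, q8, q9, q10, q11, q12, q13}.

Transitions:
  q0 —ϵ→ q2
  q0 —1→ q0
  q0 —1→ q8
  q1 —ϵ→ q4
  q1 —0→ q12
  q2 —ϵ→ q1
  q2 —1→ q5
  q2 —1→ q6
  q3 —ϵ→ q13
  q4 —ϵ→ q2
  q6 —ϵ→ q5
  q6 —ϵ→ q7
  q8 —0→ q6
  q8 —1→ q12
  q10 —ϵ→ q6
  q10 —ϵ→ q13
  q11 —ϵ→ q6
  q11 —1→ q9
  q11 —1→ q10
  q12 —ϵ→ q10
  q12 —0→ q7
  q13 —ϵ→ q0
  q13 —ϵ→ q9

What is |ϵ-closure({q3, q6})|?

10

Start with {q3, q6}.
From q3 via ϵ: add q13.
From q6 via ϵ: add q5, q7.
From q13 via ϵ: add q0, q9.
From q0 via ϵ: add q2.
From q2 via ϵ: add q1.
From q1 via ϵ: add q4.
ϵ-closure = {q0, q1, q2, q3, q4, q5, q6, q7, q9, q13}, which has 10 states.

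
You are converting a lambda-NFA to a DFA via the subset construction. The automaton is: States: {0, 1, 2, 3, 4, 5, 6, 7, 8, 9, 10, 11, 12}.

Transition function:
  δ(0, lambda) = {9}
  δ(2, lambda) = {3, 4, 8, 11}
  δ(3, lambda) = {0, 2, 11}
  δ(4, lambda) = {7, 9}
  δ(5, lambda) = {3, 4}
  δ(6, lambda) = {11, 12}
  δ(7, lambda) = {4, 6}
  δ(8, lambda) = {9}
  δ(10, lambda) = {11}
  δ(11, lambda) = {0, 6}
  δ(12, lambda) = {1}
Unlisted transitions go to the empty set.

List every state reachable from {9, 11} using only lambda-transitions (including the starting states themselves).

{0, 1, 6, 9, 11, 12}

Start with {9, 11}.
From 11 via lambda: add 0, 6.
From 6 via lambda: add 12.
From 12 via lambda: add 1.
No new states can be added; the closed set is {0, 1, 6, 9, 11, 12}.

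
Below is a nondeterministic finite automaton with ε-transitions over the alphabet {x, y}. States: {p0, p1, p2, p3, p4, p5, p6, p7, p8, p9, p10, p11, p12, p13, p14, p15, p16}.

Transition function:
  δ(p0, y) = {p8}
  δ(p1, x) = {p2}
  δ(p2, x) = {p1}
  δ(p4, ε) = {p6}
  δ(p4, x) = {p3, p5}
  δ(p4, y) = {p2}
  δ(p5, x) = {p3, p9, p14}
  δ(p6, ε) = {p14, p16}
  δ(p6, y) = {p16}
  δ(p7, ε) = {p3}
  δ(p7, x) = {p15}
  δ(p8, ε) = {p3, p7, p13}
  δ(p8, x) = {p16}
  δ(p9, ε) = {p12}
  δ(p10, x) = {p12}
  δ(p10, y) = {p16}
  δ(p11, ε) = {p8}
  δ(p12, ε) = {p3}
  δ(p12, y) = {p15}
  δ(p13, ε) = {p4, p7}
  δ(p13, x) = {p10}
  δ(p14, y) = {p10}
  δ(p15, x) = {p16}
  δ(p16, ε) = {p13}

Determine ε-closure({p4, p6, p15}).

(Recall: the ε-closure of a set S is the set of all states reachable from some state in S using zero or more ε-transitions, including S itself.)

Start with {p4, p6, p15}.
From p6 via ε: add p14, p16.
From p16 via ε: add p13.
From p13 via ε: add p7.
From p7 via ε: add p3.
No new states can be added; the closed set is {p3, p4, p6, p7, p13, p14, p15, p16}.

{p3, p4, p6, p7, p13, p14, p15, p16}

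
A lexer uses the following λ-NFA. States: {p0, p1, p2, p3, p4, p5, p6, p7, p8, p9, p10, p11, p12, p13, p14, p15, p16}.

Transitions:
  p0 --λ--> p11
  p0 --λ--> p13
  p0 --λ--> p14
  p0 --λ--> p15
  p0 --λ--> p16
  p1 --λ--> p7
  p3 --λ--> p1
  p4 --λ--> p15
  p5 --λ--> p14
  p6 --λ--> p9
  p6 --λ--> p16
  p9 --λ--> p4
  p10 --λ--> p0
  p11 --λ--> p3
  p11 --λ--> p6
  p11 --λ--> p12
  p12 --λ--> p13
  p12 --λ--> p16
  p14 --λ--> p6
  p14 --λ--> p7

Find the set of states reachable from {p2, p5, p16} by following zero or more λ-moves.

Start with {p2, p5, p16}.
From p5 via λ: add p14.
From p14 via λ: add p6, p7.
From p6 via λ: add p9.
From p9 via λ: add p4.
From p4 via λ: add p15.
No new states can be added; the closed set is {p2, p4, p5, p6, p7, p9, p14, p15, p16}.

{p2, p4, p5, p6, p7, p9, p14, p15, p16}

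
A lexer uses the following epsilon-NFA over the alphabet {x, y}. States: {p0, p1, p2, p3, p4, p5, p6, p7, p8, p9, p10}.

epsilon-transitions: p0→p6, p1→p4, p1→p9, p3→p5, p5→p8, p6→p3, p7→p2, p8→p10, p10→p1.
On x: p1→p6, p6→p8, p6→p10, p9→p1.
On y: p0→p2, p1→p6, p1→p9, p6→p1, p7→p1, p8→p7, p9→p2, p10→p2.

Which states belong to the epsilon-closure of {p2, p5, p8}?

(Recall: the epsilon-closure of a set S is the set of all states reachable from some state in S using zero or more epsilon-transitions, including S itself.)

{p1, p2, p4, p5, p8, p9, p10}

Start with {p2, p5, p8}.
From p8 via epsilon: add p10.
From p10 via epsilon: add p1.
From p1 via epsilon: add p4, p9.
No new states can be added; the closed set is {p1, p2, p4, p5, p8, p9, p10}.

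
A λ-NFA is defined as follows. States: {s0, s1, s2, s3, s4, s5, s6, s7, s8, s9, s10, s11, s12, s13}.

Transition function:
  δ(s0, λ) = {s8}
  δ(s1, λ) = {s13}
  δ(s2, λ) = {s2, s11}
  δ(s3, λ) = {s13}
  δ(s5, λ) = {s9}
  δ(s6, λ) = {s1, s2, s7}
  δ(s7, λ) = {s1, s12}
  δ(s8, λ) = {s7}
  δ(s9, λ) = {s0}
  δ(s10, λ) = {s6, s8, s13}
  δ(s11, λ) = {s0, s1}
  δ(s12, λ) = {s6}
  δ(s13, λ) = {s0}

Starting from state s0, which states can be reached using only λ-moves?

Start with {s0}.
From s0 via λ: add s8.
From s8 via λ: add s7.
From s7 via λ: add s1, s12.
From s1 via λ: add s13.
From s12 via λ: add s6.
From s6 via λ: add s2.
From s2 via λ: add s11.
No new states can be added; the closed set is {s0, s1, s2, s6, s7, s8, s11, s12, s13}.

{s0, s1, s2, s6, s7, s8, s11, s12, s13}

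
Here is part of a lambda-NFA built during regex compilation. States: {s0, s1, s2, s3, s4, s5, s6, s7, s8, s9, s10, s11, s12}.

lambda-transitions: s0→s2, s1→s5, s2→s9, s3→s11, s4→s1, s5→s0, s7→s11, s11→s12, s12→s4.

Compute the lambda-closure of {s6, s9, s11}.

Start with {s6, s9, s11}.
From s11 via lambda: add s12.
From s12 via lambda: add s4.
From s4 via lambda: add s1.
From s1 via lambda: add s5.
From s5 via lambda: add s0.
From s0 via lambda: add s2.
No new states can be added; the closed set is {s0, s1, s2, s4, s5, s6, s9, s11, s12}.

{s0, s1, s2, s4, s5, s6, s9, s11, s12}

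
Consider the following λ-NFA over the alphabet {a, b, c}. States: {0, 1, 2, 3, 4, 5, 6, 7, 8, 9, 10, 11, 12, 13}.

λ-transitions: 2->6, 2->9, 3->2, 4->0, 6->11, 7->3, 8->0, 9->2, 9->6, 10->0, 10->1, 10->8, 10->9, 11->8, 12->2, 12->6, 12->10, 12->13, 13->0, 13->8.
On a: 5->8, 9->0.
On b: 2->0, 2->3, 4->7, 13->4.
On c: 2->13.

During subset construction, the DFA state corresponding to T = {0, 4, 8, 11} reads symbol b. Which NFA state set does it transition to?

{0, 2, 3, 6, 7, 8, 9, 11}

4 on b → {7}.
No b-transition from 0, 8, 11.
Union after reading b: {7}.
Now take the λ-closure:
From 7 via λ: add 3.
From 3 via λ: add 2.
From 2 via λ: add 6, 9.
From 6 via λ: add 11.
From 11 via λ: add 8.
From 8 via λ: add 0.
No new states can be added; the closed set is {0, 2, 3, 6, 7, 8, 9, 11}.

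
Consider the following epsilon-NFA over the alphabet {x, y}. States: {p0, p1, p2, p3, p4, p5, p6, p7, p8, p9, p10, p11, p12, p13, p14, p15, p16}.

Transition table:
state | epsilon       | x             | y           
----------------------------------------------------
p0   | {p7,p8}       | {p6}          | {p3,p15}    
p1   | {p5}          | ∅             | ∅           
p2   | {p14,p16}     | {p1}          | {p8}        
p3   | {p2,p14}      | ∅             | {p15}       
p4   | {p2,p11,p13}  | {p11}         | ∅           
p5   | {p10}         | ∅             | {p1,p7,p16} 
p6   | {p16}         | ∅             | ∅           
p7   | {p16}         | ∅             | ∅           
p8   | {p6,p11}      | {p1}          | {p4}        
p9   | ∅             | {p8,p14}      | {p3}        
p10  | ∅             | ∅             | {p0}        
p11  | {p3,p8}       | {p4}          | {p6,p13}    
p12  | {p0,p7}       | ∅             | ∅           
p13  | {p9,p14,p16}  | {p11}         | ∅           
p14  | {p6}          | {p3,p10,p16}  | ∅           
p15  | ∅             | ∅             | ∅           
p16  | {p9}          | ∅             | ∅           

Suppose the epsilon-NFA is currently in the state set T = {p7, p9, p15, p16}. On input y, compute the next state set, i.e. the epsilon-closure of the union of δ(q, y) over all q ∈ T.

{p2, p3, p6, p9, p14, p16}

p9 on y → {p3}.
No y-transition from p7, p15, p16.
Union after reading y: {p3}.
Now take the epsilon-closure:
From p3 via epsilon: add p2, p14.
From p2 via epsilon: add p16.
From p14 via epsilon: add p6.
From p16 via epsilon: add p9.
No new states can be added; the closed set is {p2, p3, p6, p9, p14, p16}.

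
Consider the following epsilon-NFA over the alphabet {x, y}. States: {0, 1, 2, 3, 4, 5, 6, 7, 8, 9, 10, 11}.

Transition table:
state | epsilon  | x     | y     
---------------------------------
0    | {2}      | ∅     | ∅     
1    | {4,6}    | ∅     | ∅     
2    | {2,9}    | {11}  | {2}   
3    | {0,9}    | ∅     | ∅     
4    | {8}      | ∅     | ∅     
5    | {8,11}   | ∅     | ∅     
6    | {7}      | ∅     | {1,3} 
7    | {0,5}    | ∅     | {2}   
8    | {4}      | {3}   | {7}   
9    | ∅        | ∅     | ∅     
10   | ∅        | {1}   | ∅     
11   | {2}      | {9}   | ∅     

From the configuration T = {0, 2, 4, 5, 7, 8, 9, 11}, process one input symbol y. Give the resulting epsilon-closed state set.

{0, 2, 4, 5, 7, 8, 9, 11}

2 on y → {2}.
7 on y → {2}.
8 on y → {7}.
No y-transition from 0, 4, 5, 9, 11.
Union after reading y: {2, 7}.
Now take the epsilon-closure:
From 2 via epsilon: add 9.
From 7 via epsilon: add 0, 5.
From 5 via epsilon: add 8, 11.
From 8 via epsilon: add 4.
No new states can be added; the closed set is {0, 2, 4, 5, 7, 8, 9, 11}.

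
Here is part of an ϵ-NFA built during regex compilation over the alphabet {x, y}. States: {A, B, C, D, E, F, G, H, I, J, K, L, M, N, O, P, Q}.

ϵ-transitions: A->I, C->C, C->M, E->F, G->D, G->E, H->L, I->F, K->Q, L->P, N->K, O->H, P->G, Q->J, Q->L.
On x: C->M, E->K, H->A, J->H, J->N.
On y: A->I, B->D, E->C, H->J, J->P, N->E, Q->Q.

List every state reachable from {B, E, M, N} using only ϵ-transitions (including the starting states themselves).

Start with {B, E, M, N}.
From E via ϵ: add F.
From N via ϵ: add K.
From K via ϵ: add Q.
From Q via ϵ: add J, L.
From L via ϵ: add P.
From P via ϵ: add G.
From G via ϵ: add D.
No new states can be added; the closed set is {B, D, E, F, G, J, K, L, M, N, P, Q}.

{B, D, E, F, G, J, K, L, M, N, P, Q}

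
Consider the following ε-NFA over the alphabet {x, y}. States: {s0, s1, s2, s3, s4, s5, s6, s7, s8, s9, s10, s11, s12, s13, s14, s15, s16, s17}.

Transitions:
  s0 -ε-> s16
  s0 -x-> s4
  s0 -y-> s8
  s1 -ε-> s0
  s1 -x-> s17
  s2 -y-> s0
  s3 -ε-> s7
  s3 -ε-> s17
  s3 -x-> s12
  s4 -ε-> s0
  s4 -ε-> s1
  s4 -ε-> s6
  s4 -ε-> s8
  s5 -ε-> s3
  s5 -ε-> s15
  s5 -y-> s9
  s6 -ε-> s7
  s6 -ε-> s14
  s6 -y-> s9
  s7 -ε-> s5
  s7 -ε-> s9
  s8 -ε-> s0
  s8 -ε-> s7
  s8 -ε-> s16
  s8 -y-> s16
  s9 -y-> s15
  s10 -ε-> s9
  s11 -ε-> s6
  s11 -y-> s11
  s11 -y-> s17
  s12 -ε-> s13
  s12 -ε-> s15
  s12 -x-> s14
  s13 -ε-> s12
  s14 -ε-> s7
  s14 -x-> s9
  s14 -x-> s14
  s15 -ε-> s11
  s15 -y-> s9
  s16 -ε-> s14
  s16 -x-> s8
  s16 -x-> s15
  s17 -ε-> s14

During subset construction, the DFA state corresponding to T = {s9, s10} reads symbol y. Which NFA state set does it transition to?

{s3, s5, s6, s7, s9, s11, s14, s15, s17}

s9 on y → {s15}.
No y-transition from s10.
Union after reading y: {s15}.
Now take the ε-closure:
From s15 via ε: add s11.
From s11 via ε: add s6.
From s6 via ε: add s7, s14.
From s7 via ε: add s5, s9.
From s5 via ε: add s3.
From s3 via ε: add s17.
No new states can be added; the closed set is {s3, s5, s6, s7, s9, s11, s14, s15, s17}.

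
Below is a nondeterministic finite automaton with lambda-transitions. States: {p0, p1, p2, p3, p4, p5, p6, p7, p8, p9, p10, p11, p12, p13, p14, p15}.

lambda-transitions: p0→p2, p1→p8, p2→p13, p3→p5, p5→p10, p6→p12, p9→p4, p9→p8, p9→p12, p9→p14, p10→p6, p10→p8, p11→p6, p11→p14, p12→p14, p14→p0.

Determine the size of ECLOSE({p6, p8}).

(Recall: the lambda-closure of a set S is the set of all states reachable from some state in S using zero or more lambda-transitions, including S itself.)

7

Start with {p6, p8}.
From p6 via lambda: add p12.
From p12 via lambda: add p14.
From p14 via lambda: add p0.
From p0 via lambda: add p2.
From p2 via lambda: add p13.
lambda-closure = {p0, p2, p6, p8, p12, p13, p14}, which has 7 states.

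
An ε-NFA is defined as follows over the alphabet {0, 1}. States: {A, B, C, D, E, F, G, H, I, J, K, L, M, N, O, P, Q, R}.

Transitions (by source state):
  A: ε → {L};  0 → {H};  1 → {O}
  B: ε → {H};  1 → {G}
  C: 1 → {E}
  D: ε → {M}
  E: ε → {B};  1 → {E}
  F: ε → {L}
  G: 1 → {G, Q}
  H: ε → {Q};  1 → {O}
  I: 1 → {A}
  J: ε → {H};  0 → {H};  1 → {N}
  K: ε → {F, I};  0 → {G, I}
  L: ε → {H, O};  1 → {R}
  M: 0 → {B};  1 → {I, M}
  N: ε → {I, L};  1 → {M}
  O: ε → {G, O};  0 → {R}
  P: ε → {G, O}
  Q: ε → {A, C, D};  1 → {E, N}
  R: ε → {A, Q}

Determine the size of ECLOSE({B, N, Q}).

12

Start with {B, N, Q}.
From B via ε: add H.
From N via ε: add I, L.
From Q via ε: add A, C, D.
From D via ε: add M.
From L via ε: add O.
From O via ε: add G.
ε-closure = {A, B, C, D, G, H, I, L, M, N, O, Q}, which has 12 states.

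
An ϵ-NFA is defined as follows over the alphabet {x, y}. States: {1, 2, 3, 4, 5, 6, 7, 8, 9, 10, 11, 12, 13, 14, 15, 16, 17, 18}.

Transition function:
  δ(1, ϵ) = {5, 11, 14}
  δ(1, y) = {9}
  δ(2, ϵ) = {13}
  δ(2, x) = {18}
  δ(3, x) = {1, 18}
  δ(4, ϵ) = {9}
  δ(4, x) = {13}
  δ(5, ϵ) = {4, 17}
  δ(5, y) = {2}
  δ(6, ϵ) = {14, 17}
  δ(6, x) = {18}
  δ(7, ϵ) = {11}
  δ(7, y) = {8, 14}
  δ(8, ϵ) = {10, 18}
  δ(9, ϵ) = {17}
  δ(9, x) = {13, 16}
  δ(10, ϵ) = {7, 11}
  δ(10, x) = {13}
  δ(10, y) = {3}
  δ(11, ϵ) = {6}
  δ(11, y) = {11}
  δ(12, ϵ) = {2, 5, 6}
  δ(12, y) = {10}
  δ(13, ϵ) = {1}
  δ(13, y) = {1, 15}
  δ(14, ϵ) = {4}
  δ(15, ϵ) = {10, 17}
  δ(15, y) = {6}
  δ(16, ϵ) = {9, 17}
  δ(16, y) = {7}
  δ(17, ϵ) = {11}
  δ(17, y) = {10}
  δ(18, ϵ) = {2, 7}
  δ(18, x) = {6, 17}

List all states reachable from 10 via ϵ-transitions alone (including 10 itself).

{4, 6, 7, 9, 10, 11, 14, 17}

Start with {10}.
From 10 via ϵ: add 7, 11.
From 11 via ϵ: add 6.
From 6 via ϵ: add 14, 17.
From 14 via ϵ: add 4.
From 4 via ϵ: add 9.
No new states can be added; the closed set is {4, 6, 7, 9, 10, 11, 14, 17}.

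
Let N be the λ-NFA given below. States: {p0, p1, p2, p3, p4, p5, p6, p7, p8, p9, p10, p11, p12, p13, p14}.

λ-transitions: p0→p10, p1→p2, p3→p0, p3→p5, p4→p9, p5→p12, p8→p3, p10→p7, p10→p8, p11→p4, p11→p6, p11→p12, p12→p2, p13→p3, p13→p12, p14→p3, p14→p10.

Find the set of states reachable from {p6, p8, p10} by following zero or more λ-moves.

Start with {p6, p8, p10}.
From p8 via λ: add p3.
From p10 via λ: add p7.
From p3 via λ: add p0, p5.
From p5 via λ: add p12.
From p12 via λ: add p2.
No new states can be added; the closed set is {p0, p2, p3, p5, p6, p7, p8, p10, p12}.

{p0, p2, p3, p5, p6, p7, p8, p10, p12}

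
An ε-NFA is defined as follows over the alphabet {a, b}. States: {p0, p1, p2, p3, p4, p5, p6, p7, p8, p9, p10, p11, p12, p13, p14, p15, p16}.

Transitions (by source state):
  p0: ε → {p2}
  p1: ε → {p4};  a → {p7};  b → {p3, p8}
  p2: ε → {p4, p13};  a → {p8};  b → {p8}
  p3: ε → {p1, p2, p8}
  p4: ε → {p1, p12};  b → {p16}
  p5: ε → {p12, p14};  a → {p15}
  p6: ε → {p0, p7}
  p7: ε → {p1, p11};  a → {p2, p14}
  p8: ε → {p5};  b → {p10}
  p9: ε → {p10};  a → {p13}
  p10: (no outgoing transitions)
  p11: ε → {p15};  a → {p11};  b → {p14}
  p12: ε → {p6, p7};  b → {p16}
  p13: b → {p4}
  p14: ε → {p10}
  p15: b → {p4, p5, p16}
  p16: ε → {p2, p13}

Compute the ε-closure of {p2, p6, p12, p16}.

{p0, p1, p2, p4, p6, p7, p11, p12, p13, p15, p16}

Start with {p2, p6, p12, p16}.
From p2 via ε: add p4, p13.
From p6 via ε: add p0, p7.
From p4 via ε: add p1.
From p7 via ε: add p11.
From p11 via ε: add p15.
No new states can be added; the closed set is {p0, p1, p2, p4, p6, p7, p11, p12, p13, p15, p16}.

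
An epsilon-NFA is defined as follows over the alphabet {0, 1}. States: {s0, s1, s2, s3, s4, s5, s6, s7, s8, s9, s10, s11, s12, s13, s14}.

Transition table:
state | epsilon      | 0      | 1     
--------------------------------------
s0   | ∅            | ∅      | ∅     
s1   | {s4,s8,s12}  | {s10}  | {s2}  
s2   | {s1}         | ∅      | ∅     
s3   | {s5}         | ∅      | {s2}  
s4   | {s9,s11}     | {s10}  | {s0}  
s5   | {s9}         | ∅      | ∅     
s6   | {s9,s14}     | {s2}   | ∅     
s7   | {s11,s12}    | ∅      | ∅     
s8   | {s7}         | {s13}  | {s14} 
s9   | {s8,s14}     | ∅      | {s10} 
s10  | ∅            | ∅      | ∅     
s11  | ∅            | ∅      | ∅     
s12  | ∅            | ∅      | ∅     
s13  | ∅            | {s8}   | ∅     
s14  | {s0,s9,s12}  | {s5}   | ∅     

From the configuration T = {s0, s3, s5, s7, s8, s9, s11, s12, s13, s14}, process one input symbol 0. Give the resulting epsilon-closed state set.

s8 on 0 → {s13}.
s13 on 0 → {s8}.
s14 on 0 → {s5}.
No 0-transition from s0, s3, s5, s7, s9, s11, s12.
Union after reading 0: {s5, s8, s13}.
Now take the epsilon-closure:
From s5 via epsilon: add s9.
From s8 via epsilon: add s7.
From s7 via epsilon: add s11, s12.
From s9 via epsilon: add s14.
From s14 via epsilon: add s0.
No new states can be added; the closed set is {s0, s5, s7, s8, s9, s11, s12, s13, s14}.

{s0, s5, s7, s8, s9, s11, s12, s13, s14}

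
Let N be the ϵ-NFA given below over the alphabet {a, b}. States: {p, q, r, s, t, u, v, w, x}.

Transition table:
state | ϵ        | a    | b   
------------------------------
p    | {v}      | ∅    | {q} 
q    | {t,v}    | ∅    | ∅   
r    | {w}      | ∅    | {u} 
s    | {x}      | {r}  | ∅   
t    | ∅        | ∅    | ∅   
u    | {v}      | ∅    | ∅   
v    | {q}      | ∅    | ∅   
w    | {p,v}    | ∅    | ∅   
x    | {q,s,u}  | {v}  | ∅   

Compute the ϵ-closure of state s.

{q, s, t, u, v, x}

Start with {s}.
From s via ϵ: add x.
From x via ϵ: add q, u.
From q via ϵ: add t, v.
No new states can be added; the closed set is {q, s, t, u, v, x}.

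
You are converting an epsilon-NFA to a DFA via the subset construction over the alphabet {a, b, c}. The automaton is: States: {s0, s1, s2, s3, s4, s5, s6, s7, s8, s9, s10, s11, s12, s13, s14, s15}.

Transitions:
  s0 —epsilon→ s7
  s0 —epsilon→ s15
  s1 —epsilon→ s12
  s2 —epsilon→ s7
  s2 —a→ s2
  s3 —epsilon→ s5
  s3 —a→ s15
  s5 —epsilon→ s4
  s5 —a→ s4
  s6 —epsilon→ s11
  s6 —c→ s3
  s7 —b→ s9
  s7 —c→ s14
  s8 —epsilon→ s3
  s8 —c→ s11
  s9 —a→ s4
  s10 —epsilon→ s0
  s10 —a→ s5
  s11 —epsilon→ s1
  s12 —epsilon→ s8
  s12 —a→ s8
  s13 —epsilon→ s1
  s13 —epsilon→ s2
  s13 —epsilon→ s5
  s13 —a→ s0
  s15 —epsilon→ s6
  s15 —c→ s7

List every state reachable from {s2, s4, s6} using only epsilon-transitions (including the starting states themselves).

Start with {s2, s4, s6}.
From s2 via epsilon: add s7.
From s6 via epsilon: add s11.
From s11 via epsilon: add s1.
From s1 via epsilon: add s12.
From s12 via epsilon: add s8.
From s8 via epsilon: add s3.
From s3 via epsilon: add s5.
No new states can be added; the closed set is {s1, s2, s3, s4, s5, s6, s7, s8, s11, s12}.

{s1, s2, s3, s4, s5, s6, s7, s8, s11, s12}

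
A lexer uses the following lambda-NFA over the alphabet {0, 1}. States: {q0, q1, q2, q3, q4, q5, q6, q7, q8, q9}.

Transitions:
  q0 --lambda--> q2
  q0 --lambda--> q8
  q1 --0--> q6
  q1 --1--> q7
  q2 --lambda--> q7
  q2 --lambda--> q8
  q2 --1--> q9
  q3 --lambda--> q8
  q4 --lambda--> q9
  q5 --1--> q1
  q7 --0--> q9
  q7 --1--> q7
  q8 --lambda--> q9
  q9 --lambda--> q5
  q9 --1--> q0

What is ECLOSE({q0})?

{q0, q2, q5, q7, q8, q9}

Start with {q0}.
From q0 via lambda: add q2, q8.
From q2 via lambda: add q7.
From q8 via lambda: add q9.
From q9 via lambda: add q5.
No new states can be added; the closed set is {q0, q2, q5, q7, q8, q9}.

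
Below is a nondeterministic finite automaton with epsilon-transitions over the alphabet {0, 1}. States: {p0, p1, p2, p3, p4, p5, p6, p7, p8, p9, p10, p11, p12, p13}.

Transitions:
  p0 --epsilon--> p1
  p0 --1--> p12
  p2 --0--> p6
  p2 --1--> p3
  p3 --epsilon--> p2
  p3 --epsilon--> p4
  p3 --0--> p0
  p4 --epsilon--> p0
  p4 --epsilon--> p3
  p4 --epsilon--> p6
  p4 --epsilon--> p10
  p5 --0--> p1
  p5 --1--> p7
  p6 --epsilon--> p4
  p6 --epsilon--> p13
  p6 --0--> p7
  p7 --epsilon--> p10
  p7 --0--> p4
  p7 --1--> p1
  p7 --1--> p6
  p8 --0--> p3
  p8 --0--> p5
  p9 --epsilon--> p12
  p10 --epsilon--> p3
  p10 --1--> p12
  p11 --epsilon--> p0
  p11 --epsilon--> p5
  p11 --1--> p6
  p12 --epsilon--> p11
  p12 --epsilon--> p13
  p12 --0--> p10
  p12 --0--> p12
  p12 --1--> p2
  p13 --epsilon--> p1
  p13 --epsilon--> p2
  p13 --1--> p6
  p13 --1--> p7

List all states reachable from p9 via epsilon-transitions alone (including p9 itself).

{p0, p1, p2, p5, p9, p11, p12, p13}

Start with {p9}.
From p9 via epsilon: add p12.
From p12 via epsilon: add p11, p13.
From p11 via epsilon: add p0, p5.
From p13 via epsilon: add p1, p2.
No new states can be added; the closed set is {p0, p1, p2, p5, p9, p11, p12, p13}.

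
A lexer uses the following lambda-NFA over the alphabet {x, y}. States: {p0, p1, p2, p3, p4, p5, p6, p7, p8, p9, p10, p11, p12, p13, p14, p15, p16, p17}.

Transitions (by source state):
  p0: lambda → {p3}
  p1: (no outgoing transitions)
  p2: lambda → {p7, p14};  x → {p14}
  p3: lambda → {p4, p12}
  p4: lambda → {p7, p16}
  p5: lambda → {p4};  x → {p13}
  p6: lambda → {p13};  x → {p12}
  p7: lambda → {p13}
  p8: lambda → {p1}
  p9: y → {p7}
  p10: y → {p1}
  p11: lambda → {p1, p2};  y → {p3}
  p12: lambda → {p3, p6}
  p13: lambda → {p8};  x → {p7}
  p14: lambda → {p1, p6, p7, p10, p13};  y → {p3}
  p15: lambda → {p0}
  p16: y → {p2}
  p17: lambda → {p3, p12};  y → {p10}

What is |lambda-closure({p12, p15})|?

Start with {p12, p15}.
From p12 via lambda: add p3, p6.
From p15 via lambda: add p0.
From p3 via lambda: add p4.
From p6 via lambda: add p13.
From p4 via lambda: add p7, p16.
From p13 via lambda: add p8.
From p8 via lambda: add p1.
lambda-closure = {p0, p1, p3, p4, p6, p7, p8, p12, p13, p15, p16}, which has 11 states.

11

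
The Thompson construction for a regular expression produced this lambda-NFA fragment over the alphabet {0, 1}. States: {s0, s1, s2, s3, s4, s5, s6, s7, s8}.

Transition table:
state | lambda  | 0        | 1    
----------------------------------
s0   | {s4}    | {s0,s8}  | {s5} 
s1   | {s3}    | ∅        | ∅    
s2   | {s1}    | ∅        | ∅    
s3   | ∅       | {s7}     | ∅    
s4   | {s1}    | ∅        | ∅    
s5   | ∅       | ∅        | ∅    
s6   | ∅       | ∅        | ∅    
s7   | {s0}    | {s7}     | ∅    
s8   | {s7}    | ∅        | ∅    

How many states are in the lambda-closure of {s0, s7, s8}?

Start with {s0, s7, s8}.
From s0 via lambda: add s4.
From s4 via lambda: add s1.
From s1 via lambda: add s3.
lambda-closure = {s0, s1, s3, s4, s7, s8}, which has 6 states.

6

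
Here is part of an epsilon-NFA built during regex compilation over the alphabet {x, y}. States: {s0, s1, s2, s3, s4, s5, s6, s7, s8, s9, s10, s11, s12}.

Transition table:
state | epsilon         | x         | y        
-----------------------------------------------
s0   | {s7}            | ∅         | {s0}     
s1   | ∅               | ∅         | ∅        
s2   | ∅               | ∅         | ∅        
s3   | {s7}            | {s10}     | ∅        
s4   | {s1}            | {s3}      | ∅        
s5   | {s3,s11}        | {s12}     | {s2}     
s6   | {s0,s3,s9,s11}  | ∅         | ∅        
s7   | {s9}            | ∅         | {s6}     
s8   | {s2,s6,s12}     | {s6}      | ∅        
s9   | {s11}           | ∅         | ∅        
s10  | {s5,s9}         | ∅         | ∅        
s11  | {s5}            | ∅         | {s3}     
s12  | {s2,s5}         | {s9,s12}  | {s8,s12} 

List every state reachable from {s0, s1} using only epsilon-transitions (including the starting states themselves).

{s0, s1, s3, s5, s7, s9, s11}

Start with {s0, s1}.
From s0 via epsilon: add s7.
From s7 via epsilon: add s9.
From s9 via epsilon: add s11.
From s11 via epsilon: add s5.
From s5 via epsilon: add s3.
No new states can be added; the closed set is {s0, s1, s3, s5, s7, s9, s11}.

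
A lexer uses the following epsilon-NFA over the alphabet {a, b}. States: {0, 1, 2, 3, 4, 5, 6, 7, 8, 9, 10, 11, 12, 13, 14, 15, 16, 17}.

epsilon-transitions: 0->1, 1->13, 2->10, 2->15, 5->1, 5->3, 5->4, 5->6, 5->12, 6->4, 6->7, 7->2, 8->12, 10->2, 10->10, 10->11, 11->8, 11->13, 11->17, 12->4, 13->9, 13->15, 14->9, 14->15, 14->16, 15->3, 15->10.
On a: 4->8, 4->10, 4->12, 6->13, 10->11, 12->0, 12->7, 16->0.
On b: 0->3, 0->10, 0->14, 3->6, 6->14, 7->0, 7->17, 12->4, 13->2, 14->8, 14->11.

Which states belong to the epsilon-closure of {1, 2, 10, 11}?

{1, 2, 3, 4, 8, 9, 10, 11, 12, 13, 15, 17}

Start with {1, 2, 10, 11}.
From 1 via epsilon: add 13.
From 2 via epsilon: add 15.
From 11 via epsilon: add 8, 17.
From 8 via epsilon: add 12.
From 13 via epsilon: add 9.
From 15 via epsilon: add 3.
From 12 via epsilon: add 4.
No new states can be added; the closed set is {1, 2, 3, 4, 8, 9, 10, 11, 12, 13, 15, 17}.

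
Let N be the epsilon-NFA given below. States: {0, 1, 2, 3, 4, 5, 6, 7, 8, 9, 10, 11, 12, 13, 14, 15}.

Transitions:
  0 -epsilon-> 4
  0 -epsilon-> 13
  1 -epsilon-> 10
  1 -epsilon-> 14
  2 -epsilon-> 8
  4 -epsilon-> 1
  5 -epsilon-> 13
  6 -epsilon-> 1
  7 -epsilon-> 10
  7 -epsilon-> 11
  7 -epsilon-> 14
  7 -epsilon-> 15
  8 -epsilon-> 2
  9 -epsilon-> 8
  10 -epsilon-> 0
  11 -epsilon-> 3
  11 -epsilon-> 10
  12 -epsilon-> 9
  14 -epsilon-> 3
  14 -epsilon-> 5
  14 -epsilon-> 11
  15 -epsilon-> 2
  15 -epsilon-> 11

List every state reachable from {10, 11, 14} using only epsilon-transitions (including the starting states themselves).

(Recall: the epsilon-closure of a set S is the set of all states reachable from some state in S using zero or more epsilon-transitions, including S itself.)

{0, 1, 3, 4, 5, 10, 11, 13, 14}

Start with {10, 11, 14}.
From 10 via epsilon: add 0.
From 11 via epsilon: add 3.
From 14 via epsilon: add 5.
From 0 via epsilon: add 4, 13.
From 4 via epsilon: add 1.
No new states can be added; the closed set is {0, 1, 3, 4, 5, 10, 11, 13, 14}.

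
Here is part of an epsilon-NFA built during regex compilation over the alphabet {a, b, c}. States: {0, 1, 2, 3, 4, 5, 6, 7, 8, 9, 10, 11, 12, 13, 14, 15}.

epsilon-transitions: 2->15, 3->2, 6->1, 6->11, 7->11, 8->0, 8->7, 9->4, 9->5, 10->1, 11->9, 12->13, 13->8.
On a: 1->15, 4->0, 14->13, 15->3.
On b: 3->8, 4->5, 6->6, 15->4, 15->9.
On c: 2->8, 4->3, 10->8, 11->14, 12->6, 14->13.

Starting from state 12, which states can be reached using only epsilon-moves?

{0, 4, 5, 7, 8, 9, 11, 12, 13}

Start with {12}.
From 12 via epsilon: add 13.
From 13 via epsilon: add 8.
From 8 via epsilon: add 0, 7.
From 7 via epsilon: add 11.
From 11 via epsilon: add 9.
From 9 via epsilon: add 4, 5.
No new states can be added; the closed set is {0, 4, 5, 7, 8, 9, 11, 12, 13}.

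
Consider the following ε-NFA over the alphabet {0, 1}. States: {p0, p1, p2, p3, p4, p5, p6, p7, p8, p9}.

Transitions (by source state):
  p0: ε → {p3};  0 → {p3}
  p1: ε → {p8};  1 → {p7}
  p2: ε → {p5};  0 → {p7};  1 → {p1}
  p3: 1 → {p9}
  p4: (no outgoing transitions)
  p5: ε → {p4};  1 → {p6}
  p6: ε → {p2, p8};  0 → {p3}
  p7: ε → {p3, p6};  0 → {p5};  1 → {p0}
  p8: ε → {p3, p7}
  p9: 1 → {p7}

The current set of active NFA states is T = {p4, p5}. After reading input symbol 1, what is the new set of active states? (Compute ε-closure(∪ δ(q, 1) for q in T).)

p5 on 1 → {p6}.
No 1-transition from p4.
Union after reading 1: {p6}.
Now take the ε-closure:
From p6 via ε: add p2, p8.
From p2 via ε: add p5.
From p8 via ε: add p3, p7.
From p5 via ε: add p4.
No new states can be added; the closed set is {p2, p3, p4, p5, p6, p7, p8}.

{p2, p3, p4, p5, p6, p7, p8}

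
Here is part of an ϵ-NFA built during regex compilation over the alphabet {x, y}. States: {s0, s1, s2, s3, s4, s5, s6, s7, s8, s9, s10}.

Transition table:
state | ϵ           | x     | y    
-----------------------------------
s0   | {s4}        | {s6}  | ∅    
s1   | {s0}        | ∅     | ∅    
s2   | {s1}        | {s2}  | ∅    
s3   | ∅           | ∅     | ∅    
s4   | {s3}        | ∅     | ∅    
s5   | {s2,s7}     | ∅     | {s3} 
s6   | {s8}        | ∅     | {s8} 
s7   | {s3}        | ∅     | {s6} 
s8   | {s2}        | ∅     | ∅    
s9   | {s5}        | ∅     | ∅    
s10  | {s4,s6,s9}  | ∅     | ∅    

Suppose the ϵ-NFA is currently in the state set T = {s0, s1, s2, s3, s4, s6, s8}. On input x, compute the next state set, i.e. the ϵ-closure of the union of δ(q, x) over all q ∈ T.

s0 on x → {s6}.
s2 on x → {s2}.
No x-transition from s1, s3, s4, s6, s8.
Union after reading x: {s2, s6}.
Now take the ϵ-closure:
From s2 via ϵ: add s1.
From s6 via ϵ: add s8.
From s1 via ϵ: add s0.
From s0 via ϵ: add s4.
From s4 via ϵ: add s3.
No new states can be added; the closed set is {s0, s1, s2, s3, s4, s6, s8}.

{s0, s1, s2, s3, s4, s6, s8}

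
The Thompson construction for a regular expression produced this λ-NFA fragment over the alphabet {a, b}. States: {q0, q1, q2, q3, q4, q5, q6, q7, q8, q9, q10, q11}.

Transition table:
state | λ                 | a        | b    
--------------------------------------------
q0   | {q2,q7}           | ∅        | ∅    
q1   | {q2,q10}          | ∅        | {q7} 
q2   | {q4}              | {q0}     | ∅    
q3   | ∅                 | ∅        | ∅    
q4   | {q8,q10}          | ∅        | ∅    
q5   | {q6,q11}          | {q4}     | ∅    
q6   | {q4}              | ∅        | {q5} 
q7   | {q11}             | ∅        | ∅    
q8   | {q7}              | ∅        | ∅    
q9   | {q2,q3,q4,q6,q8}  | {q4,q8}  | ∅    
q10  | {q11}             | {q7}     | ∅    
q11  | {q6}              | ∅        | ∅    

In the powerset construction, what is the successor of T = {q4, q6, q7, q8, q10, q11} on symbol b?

{q4, q5, q6, q7, q8, q10, q11}

q6 on b → {q5}.
No b-transition from q4, q7, q8, q10, q11.
Union after reading b: {q5}.
Now take the λ-closure:
From q5 via λ: add q6, q11.
From q6 via λ: add q4.
From q4 via λ: add q8, q10.
From q8 via λ: add q7.
No new states can be added; the closed set is {q4, q5, q6, q7, q8, q10, q11}.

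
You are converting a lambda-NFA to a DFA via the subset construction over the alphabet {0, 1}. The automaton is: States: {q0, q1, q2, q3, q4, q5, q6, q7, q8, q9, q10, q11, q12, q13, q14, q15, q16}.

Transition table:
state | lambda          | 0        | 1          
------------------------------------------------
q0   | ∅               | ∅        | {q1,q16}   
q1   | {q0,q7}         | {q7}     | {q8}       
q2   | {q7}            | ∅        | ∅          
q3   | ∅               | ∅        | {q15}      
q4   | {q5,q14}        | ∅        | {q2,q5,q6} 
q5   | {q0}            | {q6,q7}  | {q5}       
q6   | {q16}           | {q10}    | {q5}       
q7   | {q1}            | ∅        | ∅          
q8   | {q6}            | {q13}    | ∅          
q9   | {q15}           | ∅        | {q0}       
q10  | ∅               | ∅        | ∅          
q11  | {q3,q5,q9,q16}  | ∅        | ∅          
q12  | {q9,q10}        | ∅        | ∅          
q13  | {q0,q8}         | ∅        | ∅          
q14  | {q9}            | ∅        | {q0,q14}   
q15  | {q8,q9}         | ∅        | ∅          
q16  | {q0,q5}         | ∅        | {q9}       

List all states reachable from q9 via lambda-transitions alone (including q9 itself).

{q0, q5, q6, q8, q9, q15, q16}

Start with {q9}.
From q9 via lambda: add q15.
From q15 via lambda: add q8.
From q8 via lambda: add q6.
From q6 via lambda: add q16.
From q16 via lambda: add q0, q5.
No new states can be added; the closed set is {q0, q5, q6, q8, q9, q15, q16}.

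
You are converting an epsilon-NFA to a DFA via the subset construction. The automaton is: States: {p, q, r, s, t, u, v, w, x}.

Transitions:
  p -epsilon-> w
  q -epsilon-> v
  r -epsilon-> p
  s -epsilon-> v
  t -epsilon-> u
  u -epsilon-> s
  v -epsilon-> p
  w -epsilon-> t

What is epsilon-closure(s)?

Start with {s}.
From s via epsilon: add v.
From v via epsilon: add p.
From p via epsilon: add w.
From w via epsilon: add t.
From t via epsilon: add u.
No new states can be added; the closed set is {p, s, t, u, v, w}.

{p, s, t, u, v, w}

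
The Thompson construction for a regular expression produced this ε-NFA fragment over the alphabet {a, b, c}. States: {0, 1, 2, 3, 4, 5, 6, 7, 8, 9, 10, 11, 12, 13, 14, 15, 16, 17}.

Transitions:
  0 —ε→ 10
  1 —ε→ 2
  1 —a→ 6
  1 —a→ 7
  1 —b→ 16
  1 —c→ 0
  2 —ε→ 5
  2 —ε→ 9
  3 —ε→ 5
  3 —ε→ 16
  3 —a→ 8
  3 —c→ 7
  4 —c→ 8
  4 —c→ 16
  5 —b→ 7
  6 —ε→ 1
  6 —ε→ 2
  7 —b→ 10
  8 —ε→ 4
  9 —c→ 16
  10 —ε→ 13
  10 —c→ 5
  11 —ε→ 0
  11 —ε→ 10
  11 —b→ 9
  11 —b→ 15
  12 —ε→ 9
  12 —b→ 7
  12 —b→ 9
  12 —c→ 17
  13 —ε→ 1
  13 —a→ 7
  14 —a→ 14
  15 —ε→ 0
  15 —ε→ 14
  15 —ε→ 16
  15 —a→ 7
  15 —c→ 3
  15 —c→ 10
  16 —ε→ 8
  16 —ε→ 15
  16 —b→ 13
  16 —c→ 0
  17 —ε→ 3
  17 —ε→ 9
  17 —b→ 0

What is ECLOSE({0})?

Start with {0}.
From 0 via ε: add 10.
From 10 via ε: add 13.
From 13 via ε: add 1.
From 1 via ε: add 2.
From 2 via ε: add 5, 9.
No new states can be added; the closed set is {0, 1, 2, 5, 9, 10, 13}.

{0, 1, 2, 5, 9, 10, 13}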